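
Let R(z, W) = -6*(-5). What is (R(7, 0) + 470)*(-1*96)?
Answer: -48000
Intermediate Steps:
R(z, W) = 30
(R(7, 0) + 470)*(-1*96) = (30 + 470)*(-1*96) = 500*(-96) = -48000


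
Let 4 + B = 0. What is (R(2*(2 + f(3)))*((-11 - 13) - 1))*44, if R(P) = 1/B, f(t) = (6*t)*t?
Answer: 275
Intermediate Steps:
B = -4 (B = -4 + 0 = -4)
f(t) = 6*t²
R(P) = -¼ (R(P) = 1/(-4) = 1*(-¼) = -¼)
(R(2*(2 + f(3)))*((-11 - 13) - 1))*44 = -((-11 - 13) - 1)/4*44 = -(-24 - 1)/4*44 = -¼*(-25)*44 = (25/4)*44 = 275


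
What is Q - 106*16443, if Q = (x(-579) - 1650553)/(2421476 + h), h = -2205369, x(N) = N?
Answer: -376667075638/216107 ≈ -1.7430e+6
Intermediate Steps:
Q = -1651132/216107 (Q = (-579 - 1650553)/(2421476 - 2205369) = -1651132/216107 ≈ -7.6403)
Q - 106*16443 = -1651132/216107 - 106*16443 = -1651132/216107 - 1742958 = -376667075638/216107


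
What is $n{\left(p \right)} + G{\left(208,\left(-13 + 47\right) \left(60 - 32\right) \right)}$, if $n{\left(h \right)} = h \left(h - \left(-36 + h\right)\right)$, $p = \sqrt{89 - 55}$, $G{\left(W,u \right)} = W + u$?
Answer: $1160 + 36 \sqrt{34} \approx 1369.9$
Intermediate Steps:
$p = \sqrt{34} \approx 5.8309$
$n{\left(h \right)} = 36 h$ ($n{\left(h \right)} = h 36 = 36 h$)
$n{\left(p \right)} + G{\left(208,\left(-13 + 47\right) \left(60 - 32\right) \right)} = 36 \sqrt{34} + \left(208 + \left(-13 + 47\right) \left(60 - 32\right)\right) = 36 \sqrt{34} + \left(208 + 34 \cdot 28\right) = 36 \sqrt{34} + \left(208 + 952\right) = 36 \sqrt{34} + 1160 = 1160 + 36 \sqrt{34}$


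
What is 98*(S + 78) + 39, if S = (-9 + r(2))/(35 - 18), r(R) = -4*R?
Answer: 7585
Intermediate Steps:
S = -1 (S = (-9 - 4*2)/(35 - 18) = (-9 - 8)/17 = -17*1/17 = -1)
98*(S + 78) + 39 = 98*(-1 + 78) + 39 = 98*77 + 39 = 7546 + 39 = 7585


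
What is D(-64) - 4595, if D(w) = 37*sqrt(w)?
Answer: -4595 + 296*I ≈ -4595.0 + 296.0*I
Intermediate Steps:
D(-64) - 4595 = 37*sqrt(-64) - 4595 = 37*(8*I) - 4595 = 296*I - 4595 = -4595 + 296*I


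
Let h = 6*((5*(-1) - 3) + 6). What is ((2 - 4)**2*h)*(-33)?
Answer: 1584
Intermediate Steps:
h = -12 (h = 6*((-5 - 3) + 6) = 6*(-8 + 6) = 6*(-2) = -12)
((2 - 4)**2*h)*(-33) = ((2 - 4)**2*(-12))*(-33) = ((-2)**2*(-12))*(-33) = (4*(-12))*(-33) = -48*(-33) = 1584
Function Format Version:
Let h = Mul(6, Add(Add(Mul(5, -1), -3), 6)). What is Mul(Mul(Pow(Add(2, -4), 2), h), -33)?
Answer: 1584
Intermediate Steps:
h = -12 (h = Mul(6, Add(Add(-5, -3), 6)) = Mul(6, Add(-8, 6)) = Mul(6, -2) = -12)
Mul(Mul(Pow(Add(2, -4), 2), h), -33) = Mul(Mul(Pow(Add(2, -4), 2), -12), -33) = Mul(Mul(Pow(-2, 2), -12), -33) = Mul(Mul(4, -12), -33) = Mul(-48, -33) = 1584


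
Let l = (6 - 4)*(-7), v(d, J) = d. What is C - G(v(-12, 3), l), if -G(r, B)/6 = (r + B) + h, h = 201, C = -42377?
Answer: -41327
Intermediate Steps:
l = -14 (l = 2*(-7) = -14)
G(r, B) = -1206 - 6*B - 6*r (G(r, B) = -6*((r + B) + 201) = -6*((B + r) + 201) = -6*(201 + B + r) = -1206 - 6*B - 6*r)
C - G(v(-12, 3), l) = -42377 - (-1206 - 6*(-14) - 6*(-12)) = -42377 - (-1206 + 84 + 72) = -42377 - 1*(-1050) = -42377 + 1050 = -41327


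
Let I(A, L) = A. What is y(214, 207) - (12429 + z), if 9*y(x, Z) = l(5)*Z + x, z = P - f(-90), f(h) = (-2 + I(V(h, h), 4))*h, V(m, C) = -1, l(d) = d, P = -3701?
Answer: -74873/9 ≈ -8319.2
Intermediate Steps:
f(h) = -3*h (f(h) = (-2 - 1)*h = -3*h)
z = -3971 (z = -3701 - (-3)*(-90) = -3701 - 1*270 = -3701 - 270 = -3971)
y(x, Z) = x/9 + 5*Z/9 (y(x, Z) = (5*Z + x)/9 = (x + 5*Z)/9 = x/9 + 5*Z/9)
y(214, 207) - (12429 + z) = ((1/9)*214 + (5/9)*207) - (12429 - 3971) = (214/9 + 115) - 1*8458 = 1249/9 - 8458 = -74873/9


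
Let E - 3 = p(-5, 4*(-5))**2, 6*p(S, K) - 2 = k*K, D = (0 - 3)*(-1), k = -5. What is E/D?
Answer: 292/3 ≈ 97.333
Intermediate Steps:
D = 3 (D = -3*(-1) = 3)
p(S, K) = 1/3 - 5*K/6 (p(S, K) = 1/3 + (-5*K)/6 = 1/3 - 5*K/6)
E = 292 (E = 3 + (1/3 - 10*(-5)/3)**2 = 3 + (1/3 - 5/6*(-20))**2 = 3 + (1/3 + 50/3)**2 = 3 + 17**2 = 3 + 289 = 292)
E/D = 292/3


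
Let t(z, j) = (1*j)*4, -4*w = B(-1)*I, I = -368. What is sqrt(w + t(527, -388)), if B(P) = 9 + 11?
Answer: 12*sqrt(2) ≈ 16.971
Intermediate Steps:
B(P) = 20
w = 1840 (w = -5*(-368) = -1/4*(-7360) = 1840)
t(z, j) = 4*j (t(z, j) = j*4 = 4*j)
sqrt(w + t(527, -388)) = sqrt(1840 + 4*(-388)) = sqrt(1840 - 1552) = sqrt(288) = 12*sqrt(2)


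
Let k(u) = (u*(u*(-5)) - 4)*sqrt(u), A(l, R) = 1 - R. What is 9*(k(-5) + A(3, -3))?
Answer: 36 - 1161*I*sqrt(5) ≈ 36.0 - 2596.1*I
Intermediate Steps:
k(u) = sqrt(u)*(-4 - 5*u**2) (k(u) = (u*(-5*u) - 4)*sqrt(u) = (-5*u**2 - 4)*sqrt(u) = (-4 - 5*u**2)*sqrt(u) = sqrt(u)*(-4 - 5*u**2))
9*(k(-5) + A(3, -3)) = 9*(sqrt(-5)*(-4 - 5*(-5)**2) + (1 - 1*(-3))) = 9*((I*sqrt(5))*(-4 - 5*25) + (1 + 3)) = 9*((I*sqrt(5))*(-4 - 125) + 4) = 9*((I*sqrt(5))*(-129) + 4) = 9*(-129*I*sqrt(5) + 4) = 9*(4 - 129*I*sqrt(5)) = 36 - 1161*I*sqrt(5)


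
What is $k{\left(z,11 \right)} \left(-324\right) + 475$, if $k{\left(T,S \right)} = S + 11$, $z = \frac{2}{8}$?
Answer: $-6653$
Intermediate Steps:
$z = \frac{1}{4}$ ($z = 2 \cdot \frac{1}{8} = \frac{1}{4} \approx 0.25$)
$k{\left(T,S \right)} = 11 + S$
$k{\left(z,11 \right)} \left(-324\right) + 475 = \left(11 + 11\right) \left(-324\right) + 475 = 22 \left(-324\right) + 475 = -7128 + 475 = -6653$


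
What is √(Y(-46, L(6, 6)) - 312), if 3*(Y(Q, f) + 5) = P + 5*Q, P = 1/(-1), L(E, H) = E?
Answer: I*√394 ≈ 19.849*I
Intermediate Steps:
P = -1
Y(Q, f) = -16/3 + 5*Q/3 (Y(Q, f) = -5 + (-1 + 5*Q)/3 = -5 + (-⅓ + 5*Q/3) = -16/3 + 5*Q/3)
√(Y(-46, L(6, 6)) - 312) = √((-16/3 + (5/3)*(-46)) - 312) = √((-16/3 - 230/3) - 312) = √(-82 - 312) = √(-394) = I*√394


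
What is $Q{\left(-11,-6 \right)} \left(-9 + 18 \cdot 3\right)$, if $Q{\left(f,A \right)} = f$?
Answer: $-495$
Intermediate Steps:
$Q{\left(-11,-6 \right)} \left(-9 + 18 \cdot 3\right) = - 11 \left(-9 + 18 \cdot 3\right) = - 11 \left(-9 + 54\right) = \left(-11\right) 45 = -495$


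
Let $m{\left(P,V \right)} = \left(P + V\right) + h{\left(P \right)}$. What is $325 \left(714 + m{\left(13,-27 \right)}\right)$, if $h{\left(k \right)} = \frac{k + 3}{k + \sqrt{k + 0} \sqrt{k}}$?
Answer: $227700$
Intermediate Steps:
$h{\left(k \right)} = \frac{3 + k}{2 k}$ ($h{\left(k \right)} = \frac{3 + k}{k + \sqrt{k} \sqrt{k}} = \frac{3 + k}{k + k} = \frac{3 + k}{2 k}$)
$m{\left(P,V \right)} = P + V + \frac{3 + P}{2 P}$ ($m{\left(P,V \right)} = \left(P + V\right) + \frac{3 + P}{2 P} = P + V + \frac{3 + P}{2 P}$)
$325 \left(714 + m{\left(13,-27 \right)}\right) = 325 \left(714 + \left(\frac{1}{2} + 13 - 27 + \frac{3}{2 \cdot 13}\right)\right) = 325 \left(714 + \left(\frac{1}{2} + 13 - 27 + \frac{3}{2} \cdot \frac{1}{13}\right)\right) = 325 \left(714 + \left(\frac{1}{2} + 13 - 27 + \frac{3}{26}\right)\right) = 325 \left(714 - \frac{174}{13}\right) = 325 \cdot \frac{9108}{13} = 227700$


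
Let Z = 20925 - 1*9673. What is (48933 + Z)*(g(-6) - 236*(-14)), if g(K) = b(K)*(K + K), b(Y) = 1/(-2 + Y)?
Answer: 397883035/2 ≈ 1.9894e+8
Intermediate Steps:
g(K) = 2*K/(-2 + K) (g(K) = (K + K)/(-2 + K) = (2*K)/(-2 + K) = 2*K/(-2 + K))
Z = 11252 (Z = 20925 - 9673 = 11252)
(48933 + Z)*(g(-6) - 236*(-14)) = (48933 + 11252)*(2*(-6)/(-2 - 6) - 236*(-14)) = 60185*(2*(-6)/(-8) + 3304) = 60185*(2*(-6)*(-⅛) + 3304) = 60185*(3/2 + 3304) = 60185*(6611/2) = 397883035/2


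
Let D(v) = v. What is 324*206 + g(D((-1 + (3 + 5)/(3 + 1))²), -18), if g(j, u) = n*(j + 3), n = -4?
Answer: 66728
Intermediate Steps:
g(j, u) = -12 - 4*j (g(j, u) = -4*(j + 3) = -4*(3 + j) = -12 - 4*j)
324*206 + g(D((-1 + (3 + 5)/(3 + 1))²), -18) = 324*206 + (-12 - 4*(-1 + (3 + 5)/(3 + 1))²) = 66744 + (-12 - 4*(-1 + 8/4)²) = 66744 + (-12 - 4*(-1 + 8*(¼))²) = 66744 + (-12 - 4*(-1 + 2)²) = 66744 + (-12 - 4*1²) = 66744 + (-12 - 4*1) = 66744 + (-12 - 4) = 66744 - 16 = 66728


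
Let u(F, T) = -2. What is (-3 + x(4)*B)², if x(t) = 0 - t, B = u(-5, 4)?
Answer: 25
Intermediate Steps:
B = -2
x(t) = -t
(-3 + x(4)*B)² = (-3 - 1*4*(-2))² = (-3 - 4*(-2))² = (-3 + 8)² = 5² = 25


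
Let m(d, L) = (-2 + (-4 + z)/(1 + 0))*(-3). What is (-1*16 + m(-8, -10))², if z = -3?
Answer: 121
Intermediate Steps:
m(d, L) = 27 (m(d, L) = (-2 + (-4 - 3)/(1 + 0))*(-3) = (-2 - 7/1)*(-3) = (-2 - 7*1)*(-3) = (-2 - 7)*(-3) = -9*(-3) = 27)
(-1*16 + m(-8, -10))² = (-1*16 + 27)² = (-16 + 27)² = 11² = 121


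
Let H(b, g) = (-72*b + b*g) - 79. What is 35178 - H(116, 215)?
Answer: 18669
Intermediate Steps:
H(b, g) = -79 - 72*b + b*g
35178 - H(116, 215) = 35178 - (-79 - 72*116 + 116*215) = 35178 - (-79 - 8352 + 24940) = 35178 - 1*16509 = 35178 - 16509 = 18669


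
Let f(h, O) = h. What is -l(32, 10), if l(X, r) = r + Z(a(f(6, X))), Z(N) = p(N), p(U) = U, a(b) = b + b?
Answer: -22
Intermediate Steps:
a(b) = 2*b
Z(N) = N
l(X, r) = 12 + r (l(X, r) = r + 2*6 = r + 12 = 12 + r)
-l(32, 10) = -(12 + 10) = -1*22 = -22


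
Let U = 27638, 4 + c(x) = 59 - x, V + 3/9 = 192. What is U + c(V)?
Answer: 82504/3 ≈ 27501.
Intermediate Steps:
V = 575/3 (V = -⅓ + 192 = 575/3 ≈ 191.67)
c(x) = 55 - x (c(x) = -4 + (59 - x) = 55 - x)
U + c(V) = 27638 + (55 - 1*575/3) = 27638 + (55 - 575/3) = 27638 - 410/3 = 82504/3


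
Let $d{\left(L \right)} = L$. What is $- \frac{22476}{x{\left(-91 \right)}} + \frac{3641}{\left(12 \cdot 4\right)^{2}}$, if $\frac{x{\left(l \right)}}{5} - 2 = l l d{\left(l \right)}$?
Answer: $\frac{13770508349}{8681114880} \approx 1.5863$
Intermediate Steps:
$x{\left(l \right)} = 10 + 5 l^{3}$ ($x{\left(l \right)} = 10 + 5 l l l = 10 + 5 l^{2} l = 10 + 5 l^{3}$)
$- \frac{22476}{x{\left(-91 \right)}} + \frac{3641}{\left(12 \cdot 4\right)^{2}} = - \frac{22476}{10 + 5 \left(-91\right)^{3}} + \frac{3641}{\left(12 \cdot 4\right)^{2}} = - \frac{22476}{10 + 5 \left(-753571\right)} + \frac{3641}{48^{2}} = - \frac{22476}{10 - 3767855} + \frac{3641}{2304} = - \frac{22476}{-3767845} + 3641 \cdot \frac{1}{2304} = \left(-22476\right) \left(- \frac{1}{3767845}\right) + \frac{3641}{2304} = \frac{22476}{3767845} + \frac{3641}{2304} = \frac{13770508349}{8681114880}$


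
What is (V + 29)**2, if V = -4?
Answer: 625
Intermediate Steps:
(V + 29)**2 = (-4 + 29)**2 = 25**2 = 625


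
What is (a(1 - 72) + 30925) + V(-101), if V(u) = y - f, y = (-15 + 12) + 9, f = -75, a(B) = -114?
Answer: 30892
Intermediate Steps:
y = 6 (y = -3 + 9 = 6)
V(u) = 81 (V(u) = 6 - 1*(-75) = 6 + 75 = 81)
(a(1 - 72) + 30925) + V(-101) = (-114 + 30925) + 81 = 30811 + 81 = 30892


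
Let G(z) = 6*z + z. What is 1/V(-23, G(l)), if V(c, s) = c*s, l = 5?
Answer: -1/805 ≈ -0.0012422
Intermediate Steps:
G(z) = 7*z
1/V(-23, G(l)) = 1/(-161*5) = 1/(-23*35) = 1/(-805) = -1/805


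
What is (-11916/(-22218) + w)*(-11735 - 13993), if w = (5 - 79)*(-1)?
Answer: -7101133824/3703 ≈ -1.9177e+6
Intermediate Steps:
w = 74 (w = -74*(-1) = 74)
(-11916/(-22218) + w)*(-11735 - 13993) = (-11916/(-22218) + 74)*(-11735 - 13993) = (-11916*(-1/22218) + 74)*(-25728) = (1986/3703 + 74)*(-25728) = (276008/3703)*(-25728) = -7101133824/3703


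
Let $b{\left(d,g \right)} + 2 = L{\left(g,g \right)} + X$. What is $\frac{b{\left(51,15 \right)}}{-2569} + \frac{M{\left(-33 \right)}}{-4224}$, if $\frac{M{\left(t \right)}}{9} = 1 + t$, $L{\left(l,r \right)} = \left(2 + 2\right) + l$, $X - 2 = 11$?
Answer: $\frac{6387}{113036} \approx 0.056504$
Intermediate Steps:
$X = 13$ ($X = 2 + 11 = 13$)
$L{\left(l,r \right)} = 4 + l$
$b{\left(d,g \right)} = 15 + g$ ($b{\left(d,g \right)} = -2 + \left(\left(4 + g\right) + 13\right) = -2 + \left(17 + g\right) = 15 + g$)
$M{\left(t \right)} = 9 + 9 t$ ($M{\left(t \right)} = 9 \left(1 + t\right) = 9 + 9 t$)
$\frac{b{\left(51,15 \right)}}{-2569} + \frac{M{\left(-33 \right)}}{-4224} = \frac{15 + 15}{-2569} + \frac{9 + 9 \left(-33\right)}{-4224} = 30 \left(- \frac{1}{2569}\right) + \left(9 - 297\right) \left(- \frac{1}{4224}\right) = - \frac{30}{2569} - - \frac{3}{44} = - \frac{30}{2569} + \frac{3}{44} = \frac{6387}{113036}$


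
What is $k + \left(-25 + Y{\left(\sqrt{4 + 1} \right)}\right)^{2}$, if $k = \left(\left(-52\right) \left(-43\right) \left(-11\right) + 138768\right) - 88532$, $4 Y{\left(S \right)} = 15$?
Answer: $\frac{417465}{16} \approx 26092.0$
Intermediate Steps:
$Y{\left(S \right)} = \frac{15}{4}$ ($Y{\left(S \right)} = \frac{1}{4} \cdot 15 = \frac{15}{4}$)
$k = 25640$ ($k = \left(2236 \left(-11\right) + 138768\right) - 88532 = \left(-24596 + 138768\right) - 88532 = 114172 - 88532 = 25640$)
$k + \left(-25 + Y{\left(\sqrt{4 + 1} \right)}\right)^{2} = 25640 + \left(-25 + \frac{15}{4}\right)^{2} = 25640 + \left(- \frac{85}{4}\right)^{2} = 25640 + \frac{7225}{16} = \frac{417465}{16}$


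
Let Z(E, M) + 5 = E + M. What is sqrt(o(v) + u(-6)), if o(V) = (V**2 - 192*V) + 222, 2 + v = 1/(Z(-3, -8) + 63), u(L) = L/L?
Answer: 2*sqrt(335122)/47 ≈ 24.634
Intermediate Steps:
Z(E, M) = -5 + E + M (Z(E, M) = -5 + (E + M) = -5 + E + M)
u(L) = 1
v = -93/47 (v = -2 + 1/((-5 - 3 - 8) + 63) = -2 + 1/(-16 + 63) = -2 + 1/47 = -93/47 ≈ -1.9787)
o(V) = 222 + V**2 - 192*V
sqrt(o(v) + u(-6)) = sqrt((222 + (-93/47)**2 - 192*(-93/47)) + 1) = sqrt((222 + 8649/2209 + 17856/47) + 1) = sqrt(1338279/2209 + 1) = sqrt(1340488/2209) = 2*sqrt(335122)/47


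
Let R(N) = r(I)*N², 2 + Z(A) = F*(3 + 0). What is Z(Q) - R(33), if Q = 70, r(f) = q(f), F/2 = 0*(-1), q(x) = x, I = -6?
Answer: 6532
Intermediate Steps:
F = 0 (F = 2*(0*(-1)) = 2*0 = 0)
r(f) = f
Z(A) = -2 (Z(A) = -2 + 0*(3 + 0) = -2 + 0*3 = -2 + 0 = -2)
R(N) = -6*N²
Z(Q) - R(33) = -2 - (-6)*33² = -2 - (-6)*1089 = -2 - 1*(-6534) = -2 + 6534 = 6532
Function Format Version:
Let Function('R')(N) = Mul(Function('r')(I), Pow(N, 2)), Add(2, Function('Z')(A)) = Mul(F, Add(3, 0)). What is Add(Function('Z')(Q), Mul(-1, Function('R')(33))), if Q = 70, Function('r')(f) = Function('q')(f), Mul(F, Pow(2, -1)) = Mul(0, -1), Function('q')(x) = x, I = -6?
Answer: 6532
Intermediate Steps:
F = 0 (F = Mul(2, Mul(0, -1)) = Mul(2, 0) = 0)
Function('r')(f) = f
Function('Z')(A) = -2 (Function('Z')(A) = Add(-2, Mul(0, Add(3, 0))) = Add(-2, Mul(0, 3)) = Add(-2, 0) = -2)
Function('R')(N) = Mul(-6, Pow(N, 2))
Add(Function('Z')(Q), Mul(-1, Function('R')(33))) = Add(-2, Mul(-1, Mul(-6, Pow(33, 2)))) = Add(-2, Mul(-1, Mul(-6, 1089))) = Add(-2, Mul(-1, -6534)) = Add(-2, 6534) = 6532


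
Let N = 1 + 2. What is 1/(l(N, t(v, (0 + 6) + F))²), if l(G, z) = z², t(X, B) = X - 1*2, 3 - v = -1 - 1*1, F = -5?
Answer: 1/81 ≈ 0.012346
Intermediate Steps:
N = 3
v = 5 (v = 3 - (-1 - 1*1) = 3 - (-1 - 1) = 3 - 1*(-2) = 3 + 2 = 5)
t(X, B) = -2 + X (t(X, B) = X - 2 = -2 + X)
1/(l(N, t(v, (0 + 6) + F))²) = 1/(((-2 + 5)²)²) = 1/((3²)²) = 1/(9²) = 1/81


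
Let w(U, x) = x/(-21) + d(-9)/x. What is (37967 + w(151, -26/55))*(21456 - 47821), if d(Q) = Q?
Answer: -6015024000203/6006 ≈ -1.0015e+9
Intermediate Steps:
w(U, x) = -9/x - x/21 (w(U, x) = x/(-21) - 9/x = x*(-1/21) - 9/x = -x/21 - 9/x = -9/x - x/21)
(37967 + w(151, -26/55))*(21456 - 47821) = (37967 + (-9/((-26/55)) - (-26)/(21*55)))*(21456 - 47821) = (37967 + (-9/((-26*1/55)) - (-26)/(21*55)))*(-26365) = (37967 + (-9/(-26/55) - 1/21*(-26/55)))*(-26365) = (37967 + (-9*(-55/26) + 26/1155))*(-26365) = (37967 + (495/26 + 26/1155))*(-26365) = (37967 + 572401/30030)*(-26365) = (1140721411/30030)*(-26365) = -6015024000203/6006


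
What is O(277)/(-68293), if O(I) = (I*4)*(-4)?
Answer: 4432/68293 ≈ 0.064897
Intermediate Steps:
O(I) = -16*I (O(I) = (4*I)*(-4) = -16*I)
O(277)/(-68293) = -16*277/(-68293) = -4432*(-1/68293) = 4432/68293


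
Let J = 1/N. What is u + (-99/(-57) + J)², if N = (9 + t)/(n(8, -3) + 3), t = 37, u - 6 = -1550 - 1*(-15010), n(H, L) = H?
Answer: 10289336745/763876 ≈ 13470.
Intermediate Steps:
u = 13466 (u = 6 + (-1550 - 1*(-15010)) = 6 + (-1550 + 15010) = 6 + 13460 = 13466)
N = 46/11 (N = (9 + 37)/(8 + 3) = 46/11 ≈ 4.1818)
J = 11/46 (J = 1/(46/11) = 11/46 ≈ 0.23913)
u + (-99/(-57) + J)² = 13466 + (-99/(-57) + 11/46)² = 13466 + (-99*(-1/57) + 11/46)² = 13466 + (33/19 + 11/46)² = 13466 + (1727/874)² = 13466 + 2982529/763876 = 10289336745/763876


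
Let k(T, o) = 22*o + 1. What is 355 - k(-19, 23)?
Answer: -152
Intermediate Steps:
k(T, o) = 1 + 22*o
355 - k(-19, 23) = 355 - (1 + 22*23) = 355 - (1 + 506) = 355 - 1*507 = 355 - 507 = -152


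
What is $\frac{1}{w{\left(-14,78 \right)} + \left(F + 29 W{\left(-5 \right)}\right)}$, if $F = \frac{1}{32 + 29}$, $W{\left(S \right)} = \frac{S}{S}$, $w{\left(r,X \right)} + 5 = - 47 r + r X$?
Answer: $- \frac{61}{25009} \approx -0.0024391$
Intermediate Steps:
$w{\left(r,X \right)} = -5 - 47 r + X r$ ($w{\left(r,X \right)} = -5 + \left(- 47 r + r X\right) = -5 + \left(- 47 r + X r\right) = -5 - 47 r + X r$)
$W{\left(S \right)} = 1$
$F = \frac{1}{61} \approx 0.016393$
$\frac{1}{w{\left(-14,78 \right)} + \left(F + 29 W{\left(-5 \right)}\right)} = \frac{1}{\left(-5 - -658 + 78 \left(-14\right)\right) + \left(\frac{1}{61} + 29 \cdot 1\right)} = \frac{1}{\left(-5 + 658 - 1092\right) + \left(\frac{1}{61} + 29\right)} = \frac{1}{-439 + \frac{1770}{61}} = \frac{1}{- \frac{25009}{61}} = - \frac{61}{25009}$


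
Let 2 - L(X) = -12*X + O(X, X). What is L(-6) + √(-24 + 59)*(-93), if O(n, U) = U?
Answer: -64 - 93*√35 ≈ -614.20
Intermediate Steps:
L(X) = 2 + 11*X (L(X) = 2 - (-12*X + X) = 2 - (-11)*X = 2 + 11*X)
L(-6) + √(-24 + 59)*(-93) = (2 + 11*(-6)) + √(-24 + 59)*(-93) = (2 - 66) + √35*(-93) = -64 - 93*√35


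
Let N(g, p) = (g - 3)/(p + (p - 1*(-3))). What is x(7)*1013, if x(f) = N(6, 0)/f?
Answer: 1013/7 ≈ 144.71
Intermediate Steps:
N(g, p) = (-3 + g)/(3 + 2*p) (N(g, p) = (-3 + g)/(p + (p + 3)) = (-3 + g)/(p + (3 + p)) = (-3 + g)/(3 + 2*p))
x(f) = 1/f (x(f) = ((-3 + 6)/(3 + 2*0))/f = (3/(3 + 0))/f = (3/3)/f = ((1/3)*3)/f = 1/f)
x(7)*1013 = 1013/7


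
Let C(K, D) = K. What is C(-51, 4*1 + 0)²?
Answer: 2601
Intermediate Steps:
C(-51, 4*1 + 0)² = (-51)² = 2601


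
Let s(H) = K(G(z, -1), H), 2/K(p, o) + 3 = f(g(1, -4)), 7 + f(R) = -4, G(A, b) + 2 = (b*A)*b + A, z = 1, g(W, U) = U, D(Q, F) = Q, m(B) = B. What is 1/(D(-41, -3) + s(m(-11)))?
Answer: -7/288 ≈ -0.024306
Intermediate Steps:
G(A, b) = -2 + A + A*b**2 (G(A, b) = -2 + ((b*A)*b + A) = -2 + ((A*b)*b + A) = -2 + (A*b**2 + A) = -2 + (A + A*b**2) = -2 + A + A*b**2)
f(R) = -11 (f(R) = -7 - 4 = -11)
K(p, o) = -1/7 (K(p, o) = 2/(-3 - 11) = 2/(-14) = 2*(-1/14) = -1/7)
s(H) = -1/7
1/(D(-41, -3) + s(m(-11))) = 1/(-41 - 1/7) = 1/(-288/7) = -7/288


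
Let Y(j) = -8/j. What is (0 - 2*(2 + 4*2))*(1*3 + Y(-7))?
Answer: -580/7 ≈ -82.857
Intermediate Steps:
(0 - 2*(2 + 4*2))*(1*3 + Y(-7)) = (0 - 2*(2 + 4*2))*(1*3 - 8/(-7)) = (0 - 2*(2 + 8))*(3 - 8*(-⅐)) = (0 - 2*10)*(3 + 8/7) = (0 - 20)*(29/7) = -20*29/7 = -580/7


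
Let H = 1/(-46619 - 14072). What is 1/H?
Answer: -60691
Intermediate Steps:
H = -1/60691 (H = 1/(-60691) = -1/60691 ≈ -1.6477e-5)
1/H = 1/(-1/60691) = -60691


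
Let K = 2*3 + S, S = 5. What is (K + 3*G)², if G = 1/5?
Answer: 3364/25 ≈ 134.56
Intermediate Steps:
G = ⅕ ≈ 0.20000
K = 11 (K = 2*3 + 5 = 6 + 5 = 11)
(K + 3*G)² = (11 + 3*(⅕))² = (11 + ⅗)² = (58/5)² = 3364/25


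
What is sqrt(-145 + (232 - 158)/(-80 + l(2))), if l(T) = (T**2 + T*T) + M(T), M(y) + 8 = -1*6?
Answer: 56*I*sqrt(86)/43 ≈ 12.077*I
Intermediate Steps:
M(y) = -14 (M(y) = -8 - 1*6 = -8 - 6 = -14)
l(T) = -14 + 2*T**2 (l(T) = (T**2 + T*T) - 14 = (T**2 + T**2) - 14 = 2*T**2 - 14 = -14 + 2*T**2)
sqrt(-145 + (232 - 158)/(-80 + l(2))) = sqrt(-145 + (232 - 158)/(-80 + (-14 + 2*2**2))) = sqrt(-145 + 74/(-80 + (-14 + 2*4))) = sqrt(-145 + 74/(-80 + (-14 + 8))) = sqrt(-145 + 74/(-80 - 6)) = sqrt(-145 + 74/(-86)) = sqrt(-145 + 74*(-1/86)) = sqrt(-145 - 37/43) = sqrt(-6272/43) = 56*I*sqrt(86)/43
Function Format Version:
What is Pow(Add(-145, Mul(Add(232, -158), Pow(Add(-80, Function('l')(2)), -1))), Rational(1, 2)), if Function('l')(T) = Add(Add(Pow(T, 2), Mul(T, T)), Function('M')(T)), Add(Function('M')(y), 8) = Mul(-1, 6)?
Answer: Mul(Rational(56, 43), I, Pow(86, Rational(1, 2))) ≈ Mul(12.077, I)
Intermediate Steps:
Function('M')(y) = -14 (Function('M')(y) = Add(-8, Mul(-1, 6)) = Add(-8, -6) = -14)
Function('l')(T) = Add(-14, Mul(2, Pow(T, 2))) (Function('l')(T) = Add(Add(Pow(T, 2), Mul(T, T)), -14) = Add(Add(Pow(T, 2), Pow(T, 2)), -14) = Add(Mul(2, Pow(T, 2)), -14) = Add(-14, Mul(2, Pow(T, 2))))
Pow(Add(-145, Mul(Add(232, -158), Pow(Add(-80, Function('l')(2)), -1))), Rational(1, 2)) = Pow(Add(-145, Mul(Add(232, -158), Pow(Add(-80, Add(-14, Mul(2, Pow(2, 2)))), -1))), Rational(1, 2)) = Pow(Add(-145, Mul(74, Pow(Add(-80, Add(-14, Mul(2, 4))), -1))), Rational(1, 2)) = Pow(Add(-145, Mul(74, Pow(Add(-80, Add(-14, 8)), -1))), Rational(1, 2)) = Pow(Add(-145, Mul(74, Pow(Add(-80, -6), -1))), Rational(1, 2)) = Pow(Add(-145, Mul(74, Pow(-86, -1))), Rational(1, 2)) = Pow(Add(-145, Mul(74, Rational(-1, 86))), Rational(1, 2)) = Pow(Add(-145, Rational(-37, 43)), Rational(1, 2)) = Pow(Rational(-6272, 43), Rational(1, 2)) = Mul(Rational(56, 43), I, Pow(86, Rational(1, 2)))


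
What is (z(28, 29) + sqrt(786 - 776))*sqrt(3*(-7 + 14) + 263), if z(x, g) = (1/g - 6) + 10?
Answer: 2*sqrt(710) + 234*sqrt(71)/29 ≈ 121.28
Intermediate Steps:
z(x, g) = 4 + 1/g (z(x, g) = (-6 + 1/g) + 10 = 4 + 1/g)
(z(28, 29) + sqrt(786 - 776))*sqrt(3*(-7 + 14) + 263) = ((4 + 1/29) + sqrt(786 - 776))*sqrt(3*(-7 + 14) + 263) = ((4 + 1/29) + sqrt(10))*sqrt(3*7 + 263) = (117/29 + sqrt(10))*sqrt(21 + 263) = (117/29 + sqrt(10))*sqrt(284) = (117/29 + sqrt(10))*(2*sqrt(71)) = 2*sqrt(71)*(117/29 + sqrt(10))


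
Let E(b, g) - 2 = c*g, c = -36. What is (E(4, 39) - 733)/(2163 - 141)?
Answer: -2135/2022 ≈ -1.0559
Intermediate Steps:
E(b, g) = 2 - 36*g
(E(4, 39) - 733)/(2163 - 141) = ((2 - 36*39) - 733)/(2163 - 141) = ((2 - 1404) - 733)/2022 = (-1402 - 733)*(1/2022) = -2135*1/2022 = -2135/2022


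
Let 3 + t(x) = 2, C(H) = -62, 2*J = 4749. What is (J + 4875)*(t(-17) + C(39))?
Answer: -913437/2 ≈ -4.5672e+5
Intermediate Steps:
J = 4749/2 (J = (1/2)*4749 = 4749/2 ≈ 2374.5)
t(x) = -1 (t(x) = -3 + 2 = -1)
(J + 4875)*(t(-17) + C(39)) = (4749/2 + 4875)*(-1 - 62) = (14499/2)*(-63) = -913437/2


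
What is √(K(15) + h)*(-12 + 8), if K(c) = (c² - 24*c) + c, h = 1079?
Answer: -4*√959 ≈ -123.87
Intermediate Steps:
K(c) = c² - 23*c
√(K(15) + h)*(-12 + 8) = √(15*(-23 + 15) + 1079)*(-12 + 8) = √(15*(-8) + 1079)*(-4) = √(-120 + 1079)*(-4) = √959*(-4) = -4*√959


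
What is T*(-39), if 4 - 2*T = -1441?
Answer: -56355/2 ≈ -28178.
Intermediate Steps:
T = 1445/2 (T = 2 - ½*(-1441) = 2 + 1441/2 = 1445/2 ≈ 722.50)
T*(-39) = (1445/2)*(-39) = -56355/2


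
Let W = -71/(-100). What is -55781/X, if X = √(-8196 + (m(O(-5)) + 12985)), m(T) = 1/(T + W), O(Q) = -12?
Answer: -55781*√6104142849/5406681 ≈ -806.06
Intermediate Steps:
W = 71/100 (W = -71*(-1/100) = 71/100 ≈ 0.71000)
m(T) = 1/(71/100 + T) (m(T) = 1/(T + 71/100) = 1/(71/100 + T))
X = √6104142849/1129 (X = √(-8196 + (100/(71 + 100*(-12)) + 12985)) = √(-8196 + (100/(71 - 1200) + 12985)) = √(-8196 + (100/(-1129) + 12985)) = √(-8196 + (100*(-1/1129) + 12985)) = √(-8196 + (-100/1129 + 12985)) = √(-8196 + 14659965/1129) = √(5406681/1129) = √6104142849/1129 ≈ 69.202)
-55781/X = -55781*√6104142849/5406681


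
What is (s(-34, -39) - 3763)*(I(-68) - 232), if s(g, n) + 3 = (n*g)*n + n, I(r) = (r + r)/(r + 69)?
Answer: 20430992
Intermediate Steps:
I(r) = 2*r/(69 + r) (I(r) = (2*r)/(69 + r) = 2*r/(69 + r))
s(g, n) = -3 + n + g*n² (s(g, n) = -3 + ((n*g)*n + n) = -3 + ((g*n)*n + n) = -3 + (g*n² + n) = -3 + (n + g*n²) = -3 + n + g*n²)
(s(-34, -39) - 3763)*(I(-68) - 232) = ((-3 - 39 - 34*(-39)²) - 3763)*(2*(-68)/(69 - 68) - 232) = ((-3 - 39 - 34*1521) - 3763)*(2*(-68)/1 - 232) = ((-3 - 39 - 51714) - 3763)*(2*(-68)*1 - 232) = (-51756 - 3763)*(-136 - 232) = -55519*(-368) = 20430992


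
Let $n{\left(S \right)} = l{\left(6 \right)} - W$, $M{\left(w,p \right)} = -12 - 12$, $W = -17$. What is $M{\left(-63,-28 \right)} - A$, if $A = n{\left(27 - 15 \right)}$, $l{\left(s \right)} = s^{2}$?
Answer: $-77$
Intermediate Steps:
$M{\left(w,p \right)} = -24$ ($M{\left(w,p \right)} = -12 - 12 = -24$)
$n{\left(S \right)} = 53$ ($n{\left(S \right)} = 6^{2} - -17 = 36 + 17 = 53$)
$A = 53$
$M{\left(-63,-28 \right)} - A = -24 - 53 = -77$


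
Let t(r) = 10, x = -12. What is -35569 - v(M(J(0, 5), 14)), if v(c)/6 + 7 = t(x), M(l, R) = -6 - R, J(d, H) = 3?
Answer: -35587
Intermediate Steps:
v(c) = 18 (v(c) = -42 + 6*10 = -42 + 60 = 18)
-35569 - v(M(J(0, 5), 14)) = -35569 - 1*18 = -35569 - 18 = -35587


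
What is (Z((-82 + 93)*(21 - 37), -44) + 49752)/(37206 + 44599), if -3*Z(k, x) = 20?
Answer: 149236/245415 ≈ 0.60810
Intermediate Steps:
Z(k, x) = -20/3 (Z(k, x) = -1/3*20 = -20/3)
(Z((-82 + 93)*(21 - 37), -44) + 49752)/(37206 + 44599) = (-20/3 + 49752)/(37206 + 44599) = (149236/3)/81805 = (149236/3)*(1/81805) = 149236/245415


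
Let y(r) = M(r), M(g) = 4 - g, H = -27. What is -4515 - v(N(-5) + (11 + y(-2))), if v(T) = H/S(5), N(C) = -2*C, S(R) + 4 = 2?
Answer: -9057/2 ≈ -4528.5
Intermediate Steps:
S(R) = -2 (S(R) = -4 + 2 = -2)
y(r) = 4 - r
v(T) = 27/2 (v(T) = -27/(-2) = -27*(-½) = 27/2)
-4515 - v(N(-5) + (11 + y(-2))) = -4515 - 1*27/2 = -4515 - 27/2 = -9057/2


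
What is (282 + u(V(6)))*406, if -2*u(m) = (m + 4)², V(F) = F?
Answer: 94192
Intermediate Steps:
u(m) = -(4 + m)²/2 (u(m) = -(m + 4)²/2 = -(4 + m)²/2)
(282 + u(V(6)))*406 = (282 - (4 + 6)²/2)*406 = (282 - ½*10²)*406 = (282 - ½*100)*406 = (282 - 50)*406 = 232*406 = 94192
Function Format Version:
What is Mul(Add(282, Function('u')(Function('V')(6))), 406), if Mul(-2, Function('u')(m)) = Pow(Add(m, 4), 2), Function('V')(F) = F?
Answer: 94192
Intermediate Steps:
Function('u')(m) = Mul(Rational(-1, 2), Pow(Add(4, m), 2)) (Function('u')(m) = Mul(Rational(-1, 2), Pow(Add(m, 4), 2)) = Mul(Rational(-1, 2), Pow(Add(4, m), 2)))
Mul(Add(282, Function('u')(Function('V')(6))), 406) = Mul(Add(282, Mul(Rational(-1, 2), Pow(Add(4, 6), 2))), 406) = Mul(Add(282, Mul(Rational(-1, 2), Pow(10, 2))), 406) = Mul(Add(282, Mul(Rational(-1, 2), 100)), 406) = Mul(Add(282, -50), 406) = Mul(232, 406) = 94192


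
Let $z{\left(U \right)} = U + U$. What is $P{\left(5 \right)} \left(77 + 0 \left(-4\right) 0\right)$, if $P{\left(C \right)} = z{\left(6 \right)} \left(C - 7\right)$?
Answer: $-1848$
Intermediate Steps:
$z{\left(U \right)} = 2 U$
$P{\left(C \right)} = -84 + 12 C$ ($P{\left(C \right)} = 2 \cdot 6 \left(C - 7\right) = 12 \left(-7 + C\right) = -84 + 12 C$)
$P{\left(5 \right)} \left(77 + 0 \left(-4\right) 0\right) = \left(-84 + 12 \cdot 5\right) \left(77 + 0 \left(-4\right) 0\right) = \left(-84 + 60\right) \left(77 + 0 \cdot 0\right) = - 24 \left(77 + 0\right) = \left(-24\right) 77 = -1848$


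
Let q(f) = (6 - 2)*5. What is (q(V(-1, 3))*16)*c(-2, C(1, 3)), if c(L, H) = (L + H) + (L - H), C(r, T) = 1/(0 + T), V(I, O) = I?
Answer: -1280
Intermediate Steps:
C(r, T) = 1/T
c(L, H) = 2*L (c(L, H) = (H + L) + (L - H) = 2*L)
q(f) = 20 (q(f) = 4*5 = 20)
(q(V(-1, 3))*16)*c(-2, C(1, 3)) = (20*16)*(2*(-2)) = 320*(-4) = -1280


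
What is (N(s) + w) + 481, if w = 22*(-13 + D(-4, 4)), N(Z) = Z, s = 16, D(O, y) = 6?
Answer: 343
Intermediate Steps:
w = -154 (w = 22*(-13 + 6) = 22*(-7) = -154)
(N(s) + w) + 481 = (16 - 154) + 481 = -138 + 481 = 343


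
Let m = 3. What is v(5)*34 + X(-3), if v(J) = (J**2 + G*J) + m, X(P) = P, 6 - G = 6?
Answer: 949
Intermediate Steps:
G = 0 (G = 6 - 1*6 = 6 - 6 = 0)
v(J) = 3 + J**2 (v(J) = (J**2 + 0*J) + 3 = (J**2 + 0) + 3 = J**2 + 3 = 3 + J**2)
v(5)*34 + X(-3) = (3 + 5**2)*34 - 3 = (3 + 25)*34 - 3 = 28*34 - 3 = 952 - 3 = 949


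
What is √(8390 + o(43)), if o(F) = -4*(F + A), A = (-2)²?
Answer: √8202 ≈ 90.565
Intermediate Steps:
A = 4
o(F) = -16 - 4*F (o(F) = -4*(F + 4) = -4*(4 + F) = -16 - 4*F)
√(8390 + o(43)) = √(8390 + (-16 - 4*43)) = √(8390 + (-16 - 172)) = √(8390 - 188) = √8202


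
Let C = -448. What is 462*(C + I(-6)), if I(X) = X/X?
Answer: -206514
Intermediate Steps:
I(X) = 1
462*(C + I(-6)) = 462*(-448 + 1) = 462*(-447) = -206514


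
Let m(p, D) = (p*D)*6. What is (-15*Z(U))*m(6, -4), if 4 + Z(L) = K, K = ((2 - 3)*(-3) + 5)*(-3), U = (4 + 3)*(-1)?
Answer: -60480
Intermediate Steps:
U = -7 (U = 7*(-1) = -7)
K = -24 (K = (-1*(-3) + 5)*(-3) = (3 + 5)*(-3) = 8*(-3) = -24)
Z(L) = -28 (Z(L) = -4 - 24 = -28)
m(p, D) = 6*D*p (m(p, D) = (D*p)*6 = 6*D*p)
(-15*Z(U))*m(6, -4) = (-15*(-28))*(6*(-4)*6) = 420*(-144) = -60480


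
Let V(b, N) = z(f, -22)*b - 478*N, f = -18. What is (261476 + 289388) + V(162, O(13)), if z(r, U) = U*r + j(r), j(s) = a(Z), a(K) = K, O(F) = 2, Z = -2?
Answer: 613736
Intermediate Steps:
j(s) = -2
z(r, U) = -2 + U*r (z(r, U) = U*r - 2 = -2 + U*r)
V(b, N) = -478*N + 394*b (V(b, N) = (-2 - 22*(-18))*b - 478*N = (-2 + 396)*b - 478*N = 394*b - 478*N = -478*N + 394*b)
(261476 + 289388) + V(162, O(13)) = (261476 + 289388) + (-478*2 + 394*162) = 550864 + (-956 + 63828) = 550864 + 62872 = 613736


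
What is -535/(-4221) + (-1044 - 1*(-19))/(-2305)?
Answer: 1111940/1945881 ≈ 0.57143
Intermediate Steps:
-535/(-4221) + (-1044 - 1*(-19))/(-2305) = -535*(-1/4221) + (-1044 + 19)*(-1/2305) = 535/4221 - 1025*(-1/2305) = 535/4221 + 205/461 = 1111940/1945881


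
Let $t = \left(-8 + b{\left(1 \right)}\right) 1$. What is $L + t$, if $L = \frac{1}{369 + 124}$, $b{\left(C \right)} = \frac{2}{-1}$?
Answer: $- \frac{4929}{493} \approx -9.998$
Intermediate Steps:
$b{\left(C \right)} = -2$ ($b{\left(C \right)} = 2 \left(-1\right) = -2$)
$L = \frac{1}{493} \approx 0.0020284$
$t = -10$ ($t = \left(-8 - 2\right) 1 = \left(-10\right) 1 = -10$)
$L + t = \frac{1}{493} - 10 = - \frac{4929}{493}$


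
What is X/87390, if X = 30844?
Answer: 15422/43695 ≈ 0.35295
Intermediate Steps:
X/87390 = 30844/87390 = 30844*(1/87390) = 15422/43695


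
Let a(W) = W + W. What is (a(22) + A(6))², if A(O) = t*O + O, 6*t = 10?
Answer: 3600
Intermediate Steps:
t = 5/3 (t = (⅙)*10 = 5/3 ≈ 1.6667)
a(W) = 2*W
A(O) = 8*O/3 (A(O) = 5*O/3 + O = 8*O/3)
(a(22) + A(6))² = (2*22 + (8/3)*6)² = (44 + 16)² = 60² = 3600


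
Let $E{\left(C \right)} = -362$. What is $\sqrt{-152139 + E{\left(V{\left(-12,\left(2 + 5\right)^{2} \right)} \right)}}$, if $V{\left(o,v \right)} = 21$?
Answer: $i \sqrt{152501} \approx 390.51 i$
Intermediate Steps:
$\sqrt{-152139 + E{\left(V{\left(-12,\left(2 + 5\right)^{2} \right)} \right)}} = \sqrt{-152139 - 362} = \sqrt{-152501} = i \sqrt{152501}$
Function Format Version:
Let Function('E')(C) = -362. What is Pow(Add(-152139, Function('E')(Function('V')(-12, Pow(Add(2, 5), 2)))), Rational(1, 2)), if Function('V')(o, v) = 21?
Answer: Mul(I, Pow(152501, Rational(1, 2))) ≈ Mul(390.51, I)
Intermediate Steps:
Pow(Add(-152139, Function('E')(Function('V')(-12, Pow(Add(2, 5), 2)))), Rational(1, 2)) = Pow(Add(-152139, -362), Rational(1, 2)) = Pow(-152501, Rational(1, 2)) = Mul(I, Pow(152501, Rational(1, 2)))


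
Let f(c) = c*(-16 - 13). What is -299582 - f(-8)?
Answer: -299814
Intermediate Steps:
f(c) = -29*c (f(c) = c*(-29) = -29*c)
-299582 - f(-8) = -299582 - (-29)*(-8) = -299582 - 1*232 = -299582 - 232 = -299814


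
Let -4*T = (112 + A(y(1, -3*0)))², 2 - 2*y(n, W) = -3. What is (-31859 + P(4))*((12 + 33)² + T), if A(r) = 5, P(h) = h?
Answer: 178037595/4 ≈ 4.4509e+7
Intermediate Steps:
y(n, W) = 5/2 (y(n, W) = 1 - ½*(-3) = 1 + 3/2 = 5/2)
T = -13689/4 (T = -(112 + 5)²/4 = -¼*117² = -¼*13689 = -13689/4 ≈ -3422.3)
(-31859 + P(4))*((12 + 33)² + T) = (-31859 + 4)*((12 + 33)² - 13689/4) = -31855*(45² - 13689/4) = -31855*(2025 - 13689/4) = -31855*(-5589/4) = 178037595/4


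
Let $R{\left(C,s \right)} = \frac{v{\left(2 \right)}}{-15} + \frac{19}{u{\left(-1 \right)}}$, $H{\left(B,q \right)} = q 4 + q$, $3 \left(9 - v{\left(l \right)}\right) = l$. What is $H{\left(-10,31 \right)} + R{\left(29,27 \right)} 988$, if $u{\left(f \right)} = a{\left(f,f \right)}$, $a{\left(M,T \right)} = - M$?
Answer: $\frac{165403}{9} \approx 18378.0$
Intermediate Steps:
$v{\left(l \right)} = 9 - \frac{l}{3}$
$u{\left(f \right)} = - f$
$H{\left(B,q \right)} = 5 q$ ($H{\left(B,q \right)} = 4 q + q = 5 q$)
$R{\left(C,s \right)} = \frac{166}{9}$ ($R{\left(C,s \right)} = \frac{9 - \frac{2}{3}}{-15} + \frac{19}{\left(-1\right) \left(-1\right)} = \left(9 - \frac{2}{3}\right) \left(- \frac{1}{15}\right) + \frac{19}{1} = \frac{25}{3} \left(- \frac{1}{15}\right) + 19 \cdot 1 = - \frac{5}{9} + 19 = \frac{166}{9}$)
$H{\left(-10,31 \right)} + R{\left(29,27 \right)} 988 = 5 \cdot 31 + \frac{166}{9} \cdot 988 = 155 + \frac{164008}{9} = \frac{165403}{9}$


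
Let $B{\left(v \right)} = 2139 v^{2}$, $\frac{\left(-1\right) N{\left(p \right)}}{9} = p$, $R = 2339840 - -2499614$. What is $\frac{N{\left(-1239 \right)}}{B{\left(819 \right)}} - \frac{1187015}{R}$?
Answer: $- \frac{9010714498879}{36737800384194} \approx -0.24527$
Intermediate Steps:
$R = 4839454$ ($R = 2339840 + 2499614 = 4839454$)
$N{\left(p \right)} = - 9 p$
$\frac{N{\left(-1239 \right)}}{B{\left(819 \right)}} - \frac{1187015}{R} = \frac{\left(-9\right) \left(-1239\right)}{2139 \cdot 819^{2}} - \frac{1187015}{4839454} = \frac{11151}{2139 \cdot 670761} - \frac{1187015}{4839454} = \frac{11151}{1434757779} - \frac{1187015}{4839454} = 11151 \cdot \frac{1}{1434757779} - \frac{1187015}{4839454} = \frac{59}{7591311} - \frac{1187015}{4839454} = - \frac{9010714498879}{36737800384194}$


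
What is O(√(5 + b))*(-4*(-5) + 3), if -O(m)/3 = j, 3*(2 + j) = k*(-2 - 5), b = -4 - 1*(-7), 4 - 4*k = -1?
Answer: 1357/4 ≈ 339.25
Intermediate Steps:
k = 5/4 (k = 1 - ¼*(-1) = 1 + ¼ = 5/4 ≈ 1.2500)
b = 3 (b = -4 + 7 = 3)
j = -59/12 (j = -2 + (5*(-2 - 5)/4)/3 = -2 + ((5/4)*(-7))/3 = -2 + (⅓)*(-35/4) = -2 - 35/12 = -59/12 ≈ -4.9167)
O(m) = 59/4 (O(m) = -3*(-59/12) = 59/4)
O(√(5 + b))*(-4*(-5) + 3) = 59*(-4*(-5) + 3)/4 = 59*(20 + 3)/4 = (59/4)*23 = 1357/4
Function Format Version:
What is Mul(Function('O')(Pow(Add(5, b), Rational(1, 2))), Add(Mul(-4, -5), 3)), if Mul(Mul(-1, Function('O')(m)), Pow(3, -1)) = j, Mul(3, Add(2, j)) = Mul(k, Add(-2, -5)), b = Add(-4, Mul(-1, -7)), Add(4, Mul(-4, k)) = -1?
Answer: Rational(1357, 4) ≈ 339.25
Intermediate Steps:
k = Rational(5, 4) (k = Add(1, Mul(Rational(-1, 4), -1)) = Add(1, Rational(1, 4)) = Rational(5, 4) ≈ 1.2500)
b = 3 (b = Add(-4, 7) = 3)
j = Rational(-59, 12) (j = Add(-2, Mul(Rational(1, 3), Mul(Rational(5, 4), Add(-2, -5)))) = Add(-2, Mul(Rational(1, 3), Mul(Rational(5, 4), -7))) = Add(-2, Mul(Rational(1, 3), Rational(-35, 4))) = Add(-2, Rational(-35, 12)) = Rational(-59, 12) ≈ -4.9167)
Function('O')(m) = Rational(59, 4) (Function('O')(m) = Mul(-3, Rational(-59, 12)) = Rational(59, 4))
Mul(Function('O')(Pow(Add(5, b), Rational(1, 2))), Add(Mul(-4, -5), 3)) = Mul(Rational(59, 4), Add(Mul(-4, -5), 3)) = Mul(Rational(59, 4), Add(20, 3)) = Mul(Rational(59, 4), 23) = Rational(1357, 4)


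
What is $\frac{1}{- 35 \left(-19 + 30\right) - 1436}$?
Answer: $- \frac{1}{1821} \approx -0.00054915$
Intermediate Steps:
$\frac{1}{- 35 \left(-19 + 30\right) - 1436} = \frac{1}{\left(-35\right) 11 - 1436} = \frac{1}{-385 - 1436} = \frac{1}{-1821} = - \frac{1}{1821}$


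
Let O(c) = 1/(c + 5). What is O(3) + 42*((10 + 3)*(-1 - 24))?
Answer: -109199/8 ≈ -13650.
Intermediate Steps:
O(c) = 1/(5 + c)
O(3) + 42*((10 + 3)*(-1 - 24)) = 1/(5 + 3) + 42*((10 + 3)*(-1 - 24)) = 1/8 + 42*(13*(-25)) = ⅛ + 42*(-325) = ⅛ - 13650 = -109199/8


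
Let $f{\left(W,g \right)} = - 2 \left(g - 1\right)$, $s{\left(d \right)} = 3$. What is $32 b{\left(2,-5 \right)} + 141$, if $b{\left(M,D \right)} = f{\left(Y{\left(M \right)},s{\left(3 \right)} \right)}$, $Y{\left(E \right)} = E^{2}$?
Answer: $13$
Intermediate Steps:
$f{\left(W,g \right)} = 2 - 2 g$ ($f{\left(W,g \right)} = - 2 \left(-1 + g\right) = 2 - 2 g$)
$b{\left(M,D \right)} = -4$ ($b{\left(M,D \right)} = 2 - 6 = -4$)
$32 b{\left(2,-5 \right)} + 141 = 32 \left(-4\right) + 141 = -128 + 141 = 13$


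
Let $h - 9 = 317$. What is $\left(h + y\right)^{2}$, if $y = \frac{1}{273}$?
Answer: $\frac{7920822001}{74529} \approx 1.0628 \cdot 10^{5}$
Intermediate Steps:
$h = 326$ ($h = 9 + 317 = 326$)
$y = \frac{1}{273} \approx 0.003663$
$\left(h + y\right)^{2} = \left(326 + \frac{1}{273}\right)^{2} = \left(\frac{88999}{273}\right)^{2} = \frac{7920822001}{74529}$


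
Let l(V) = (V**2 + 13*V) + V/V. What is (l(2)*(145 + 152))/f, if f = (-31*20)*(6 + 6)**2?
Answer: -33/320 ≈ -0.10312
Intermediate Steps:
l(V) = 1 + V**2 + 13*V (l(V) = (V**2 + 13*V) + 1 = 1 + V**2 + 13*V)
f = -89280 (f = -620*12**2 = -620*144 = -89280)
(l(2)*(145 + 152))/f = ((1 + 2**2 + 13*2)*(145 + 152))/(-89280) = ((1 + 4 + 26)*297)*(-1/89280) = (31*297)*(-1/89280) = 9207*(-1/89280) = -33/320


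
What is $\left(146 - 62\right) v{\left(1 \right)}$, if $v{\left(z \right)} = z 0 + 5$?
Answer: $420$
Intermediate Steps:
$v{\left(z \right)} = 5$ ($v{\left(z \right)} = 0 + 5 = 5$)
$\left(146 - 62\right) v{\left(1 \right)} = \left(146 - 62\right) 5 = 84 \cdot 5 = 420$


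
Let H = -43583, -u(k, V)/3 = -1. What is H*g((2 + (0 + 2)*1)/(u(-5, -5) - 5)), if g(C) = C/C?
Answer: -43583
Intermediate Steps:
u(k, V) = 3 (u(k, V) = -3*(-1) = 3)
g(C) = 1
H*g((2 + (0 + 2)*1)/(u(-5, -5) - 5)) = -43583*1 = -43583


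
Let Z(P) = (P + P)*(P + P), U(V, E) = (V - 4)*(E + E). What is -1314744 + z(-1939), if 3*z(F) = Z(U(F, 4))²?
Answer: 934052168462553304/3 ≈ 3.1135e+17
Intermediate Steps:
U(V, E) = 2*E*(-4 + V) (U(V, E) = (-4 + V)*(2*E) = 2*E*(-4 + V))
Z(P) = 4*P² (Z(P) = (2*P)*(2*P) = 4*P²)
z(F) = 16*(-32 + 8*F)⁴/3 (z(F) = (4*(2*4*(-4 + F))²)²/3 = (4*(-32 + 8*F)²)²/3 = (16*(-32 + 8*F)⁴)/3 = 16*(-32 + 8*F)⁴/3)
-1314744 + z(-1939) = -1314744 + 65536*(-4 - 1939)⁴/3 = -1314744 + (65536/3)*(-1943)⁴ = -1314744 + (65536/3)*14252505012001 = -1314744 + 934052168466497536/3 = 934052168462553304/3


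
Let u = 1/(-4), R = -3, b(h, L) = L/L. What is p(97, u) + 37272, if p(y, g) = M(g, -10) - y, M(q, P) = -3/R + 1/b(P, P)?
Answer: 37177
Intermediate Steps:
b(h, L) = 1
u = -1/4 ≈ -0.25000
M(q, P) = 2 (M(q, P) = -3/(-3) + 1/1 = -3*(-1/3) + 1*1 = 1 + 1 = 2)
p(y, g) = 2 - y
p(97, u) + 37272 = (2 - 1*97) + 37272 = (2 - 97) + 37272 = -95 + 37272 = 37177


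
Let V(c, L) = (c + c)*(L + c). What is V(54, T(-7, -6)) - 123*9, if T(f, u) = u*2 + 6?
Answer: 4077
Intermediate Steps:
T(f, u) = 6 + 2*u (T(f, u) = 2*u + 6 = 6 + 2*u)
V(c, L) = 2*c*(L + c) (V(c, L) = (2*c)*(L + c) = 2*c*(L + c))
V(54, T(-7, -6)) - 123*9 = 2*54*((6 + 2*(-6)) + 54) - 123*9 = 2*54*((6 - 12) + 54) - 1*1107 = 2*54*(-6 + 54) - 1107 = 2*54*48 - 1107 = 5184 - 1107 = 4077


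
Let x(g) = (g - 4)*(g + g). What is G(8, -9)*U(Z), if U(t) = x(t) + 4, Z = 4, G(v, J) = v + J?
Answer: -4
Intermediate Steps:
x(g) = 2*g*(-4 + g) (x(g) = (-4 + g)*(2*g) = 2*g*(-4 + g))
G(v, J) = J + v
U(t) = 4 + 2*t*(-4 + t) (U(t) = 2*t*(-4 + t) + 4 = 4 + 2*t*(-4 + t))
G(8, -9)*U(Z) = (-9 + 8)*(4 + 2*4*(-4 + 4)) = -(4 + 2*4*0) = -(4 + 0) = -1*4 = -4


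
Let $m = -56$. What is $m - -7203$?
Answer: $7147$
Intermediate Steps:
$m - -7203 = -56 - -7203 = -56 + 7203 = 7147$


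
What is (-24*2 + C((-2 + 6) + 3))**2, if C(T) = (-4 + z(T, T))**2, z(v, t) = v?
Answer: 1521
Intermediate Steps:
C(T) = (-4 + T)**2
(-24*2 + C((-2 + 6) + 3))**2 = (-24*2 + (-4 + ((-2 + 6) + 3))**2)**2 = (-48 + (-4 + (4 + 3))**2)**2 = (-48 + (-4 + 7)**2)**2 = (-48 + 3**2)**2 = (-48 + 9)**2 = (-39)**2 = 1521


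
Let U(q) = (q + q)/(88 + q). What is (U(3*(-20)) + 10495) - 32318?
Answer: -152791/7 ≈ -21827.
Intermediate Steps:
U(q) = 2*q/(88 + q) (U(q) = (2*q)/(88 + q) = 2*q/(88 + q))
(U(3*(-20)) + 10495) - 32318 = (2*(3*(-20))/(88 + 3*(-20)) + 10495) - 32318 = (2*(-60)/(88 - 60) + 10495) - 32318 = (2*(-60)/28 + 10495) - 32318 = (2*(-60)*(1/28) + 10495) - 32318 = (-30/7 + 10495) - 32318 = 73435/7 - 32318 = -152791/7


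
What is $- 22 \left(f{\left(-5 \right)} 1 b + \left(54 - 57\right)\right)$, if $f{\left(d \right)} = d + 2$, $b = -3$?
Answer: $-132$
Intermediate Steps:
$f{\left(d \right)} = 2 + d$
$- 22 \left(f{\left(-5 \right)} 1 b + \left(54 - 57\right)\right) = - 22 \left(\left(2 - 5\right) 1 \left(-3\right) + \left(54 - 57\right)\right) = - 22 \left(\left(-3\right) 1 \left(-3\right) + \left(54 - 57\right)\right) = - 22 \left(\left(-3\right) \left(-3\right) - 3\right) = - 22 \left(9 - 3\right) = \left(-22\right) 6 = -132$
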